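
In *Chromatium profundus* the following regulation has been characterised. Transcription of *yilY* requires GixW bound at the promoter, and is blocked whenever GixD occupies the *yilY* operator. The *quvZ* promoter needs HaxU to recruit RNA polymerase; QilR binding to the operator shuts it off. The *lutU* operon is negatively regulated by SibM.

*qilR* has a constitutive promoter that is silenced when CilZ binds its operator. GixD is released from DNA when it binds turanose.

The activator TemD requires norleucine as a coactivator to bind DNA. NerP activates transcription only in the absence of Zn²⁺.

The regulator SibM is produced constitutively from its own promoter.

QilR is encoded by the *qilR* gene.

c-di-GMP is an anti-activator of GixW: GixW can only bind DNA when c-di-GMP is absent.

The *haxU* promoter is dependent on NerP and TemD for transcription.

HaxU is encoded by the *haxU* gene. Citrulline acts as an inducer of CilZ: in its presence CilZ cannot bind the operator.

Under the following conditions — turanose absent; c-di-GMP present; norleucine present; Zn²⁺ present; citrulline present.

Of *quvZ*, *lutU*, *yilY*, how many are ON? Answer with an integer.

Citrulline is present, so CilZ is inactive.
With no repressor bound, *qilR* is transcribed.
So QilR is produced and active.
Zn²⁺ is present, so NerP is inactive.
Norleucine is present, so TemD is active.
Required activator NerP is absent, so *haxU* is not transcribed.
So HaxU is not produced.
With repressor QilR bound, *quvZ* is not transcribed.
→ *quvZ* is OFF.
SibM is produced constitutively and is active.
With repressor SibM bound, *lutU* is not transcribed.
→ *lutU* is OFF.
Turanose is absent, so GixD is active.
c-di-GMP is present, so GixW is inactive.
With repressor GixD bound, *yilY* is not transcribed.
→ *yilY* is OFF.
0 of the 3 genes are transcribed.

0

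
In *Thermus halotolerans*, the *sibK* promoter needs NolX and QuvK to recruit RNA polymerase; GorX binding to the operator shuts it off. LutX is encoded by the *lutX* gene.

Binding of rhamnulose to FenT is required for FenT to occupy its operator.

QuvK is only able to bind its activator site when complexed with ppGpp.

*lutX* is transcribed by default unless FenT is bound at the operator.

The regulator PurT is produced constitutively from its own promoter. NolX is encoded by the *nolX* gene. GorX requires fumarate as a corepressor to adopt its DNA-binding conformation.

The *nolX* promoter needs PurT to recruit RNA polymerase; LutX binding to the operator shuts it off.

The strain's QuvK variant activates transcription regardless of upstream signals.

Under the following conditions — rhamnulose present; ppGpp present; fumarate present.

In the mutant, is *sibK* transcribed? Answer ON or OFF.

PurT is produced constitutively and is active.
Rhamnulose is present, so FenT is active.
With repressor FenT bound, *lutX* is not transcribed.
So LutX is not produced.
No repressor is bound and PurT is active, so *nolX* is transcribed.
So NolX is produced and active.
Fumarate is present, so GorX is active.
QuvK is constitutively active in this strain.
With repressor GorX bound, *sibK* is not transcribed.

OFF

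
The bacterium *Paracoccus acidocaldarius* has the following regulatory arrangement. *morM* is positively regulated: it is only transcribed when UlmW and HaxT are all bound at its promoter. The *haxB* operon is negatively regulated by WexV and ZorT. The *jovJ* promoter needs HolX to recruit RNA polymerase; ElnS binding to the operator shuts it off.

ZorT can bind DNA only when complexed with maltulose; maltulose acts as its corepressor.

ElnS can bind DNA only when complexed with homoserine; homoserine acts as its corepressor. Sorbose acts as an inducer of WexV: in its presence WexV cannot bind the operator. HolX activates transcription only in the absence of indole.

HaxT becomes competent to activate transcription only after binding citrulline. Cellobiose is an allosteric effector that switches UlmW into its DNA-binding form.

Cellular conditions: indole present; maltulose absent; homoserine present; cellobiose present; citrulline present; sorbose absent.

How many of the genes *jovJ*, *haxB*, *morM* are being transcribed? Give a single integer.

1

Indole is present, so HolX is inactive.
Homoserine is present, so ElnS is active.
With repressor ElnS bound, *jovJ* is not transcribed.
→ *jovJ* is OFF.
Sorbose is absent, so WexV is active.
Maltulose is absent, so ZorT is inactive.
With repressor WexV bound, *haxB* is not transcribed.
→ *haxB* is OFF.
Cellobiose is present, so UlmW is active.
Citrulline is present, so HaxT is active.
No repressor is bound and UlmW and HaxT are active, so *morM* is transcribed.
→ *morM* is ON.
1 of the 3 genes is transcribed.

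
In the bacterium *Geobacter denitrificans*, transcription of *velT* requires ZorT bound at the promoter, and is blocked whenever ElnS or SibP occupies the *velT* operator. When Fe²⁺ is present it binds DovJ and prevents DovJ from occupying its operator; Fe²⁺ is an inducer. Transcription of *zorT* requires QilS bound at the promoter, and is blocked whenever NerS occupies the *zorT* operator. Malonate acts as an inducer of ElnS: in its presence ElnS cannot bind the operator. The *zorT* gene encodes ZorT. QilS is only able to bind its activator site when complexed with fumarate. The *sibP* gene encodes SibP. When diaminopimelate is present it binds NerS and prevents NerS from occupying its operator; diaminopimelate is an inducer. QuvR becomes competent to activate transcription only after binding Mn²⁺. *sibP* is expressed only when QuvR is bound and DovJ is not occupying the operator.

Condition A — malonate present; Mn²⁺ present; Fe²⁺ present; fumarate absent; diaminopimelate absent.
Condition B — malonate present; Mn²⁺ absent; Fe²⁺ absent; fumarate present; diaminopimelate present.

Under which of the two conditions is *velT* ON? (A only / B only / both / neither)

Condition A:
Malonate is present, so ElnS is inactive.
Mn²⁺ is present, so QuvR is active.
Fe²⁺ is present, so DovJ is inactive.
No repressor is bound and QuvR is active, so *sibP* is transcribed.
So SibP is produced and active.
Fumarate is absent, so QilS is inactive.
Diaminopimelate is absent, so NerS is active.
With repressor NerS bound, *zorT* is not transcribed.
So ZorT is not produced.
With repressor SibP bound, *velT* is not transcribed.
→ *velT* is OFF in A.
Condition B:
Malonate is present, so ElnS is inactive.
Mn²⁺ is absent, so QuvR is inactive.
Fe²⁺ is absent, so DovJ is active.
With repressor DovJ bound, *sibP* is not transcribed.
So SibP is not produced.
Fumarate is present, so QilS is active.
Diaminopimelate is present, so NerS is inactive.
No repressor is bound and QilS is active, so *zorT* is transcribed.
So ZorT is produced and active.
No repressor is bound and ZorT is active, so *velT* is transcribed.
→ *velT* is ON in B.

B only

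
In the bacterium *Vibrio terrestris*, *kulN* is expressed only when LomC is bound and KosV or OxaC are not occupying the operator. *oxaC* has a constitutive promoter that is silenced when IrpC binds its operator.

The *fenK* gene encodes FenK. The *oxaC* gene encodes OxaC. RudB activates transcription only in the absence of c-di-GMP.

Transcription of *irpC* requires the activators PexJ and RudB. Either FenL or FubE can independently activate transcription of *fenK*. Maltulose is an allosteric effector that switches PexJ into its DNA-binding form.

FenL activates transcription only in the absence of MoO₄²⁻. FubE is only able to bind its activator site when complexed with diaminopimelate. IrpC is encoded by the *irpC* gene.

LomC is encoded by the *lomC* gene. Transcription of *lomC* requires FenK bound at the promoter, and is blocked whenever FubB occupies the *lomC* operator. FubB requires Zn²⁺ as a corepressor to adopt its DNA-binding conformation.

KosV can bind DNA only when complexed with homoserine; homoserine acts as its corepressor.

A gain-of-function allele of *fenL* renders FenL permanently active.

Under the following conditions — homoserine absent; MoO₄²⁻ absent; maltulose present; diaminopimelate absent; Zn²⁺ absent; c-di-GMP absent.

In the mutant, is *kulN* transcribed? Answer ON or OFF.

Homoserine is absent, so KosV is inactive.
Zn²⁺ is absent, so FubB is inactive.
FenL is constitutively active in this strain.
Diaminopimelate is absent, so FubE is inactive.
Activator FenL is present, so *fenK* is transcribed.
So FenK is produced and active.
No repressor is bound and FenK is active, so *lomC* is transcribed.
So LomC is produced and active.
Maltulose is present, so PexJ is active.
c-di-GMP is absent, so RudB is active.
No repressor is bound and PexJ and RudB are active, so *irpC* is transcribed.
So IrpC is produced and active.
With repressor IrpC bound, *oxaC* is not transcribed.
So OxaC is not produced.
No repressor is bound and LomC is active, so *kulN* is transcribed.

ON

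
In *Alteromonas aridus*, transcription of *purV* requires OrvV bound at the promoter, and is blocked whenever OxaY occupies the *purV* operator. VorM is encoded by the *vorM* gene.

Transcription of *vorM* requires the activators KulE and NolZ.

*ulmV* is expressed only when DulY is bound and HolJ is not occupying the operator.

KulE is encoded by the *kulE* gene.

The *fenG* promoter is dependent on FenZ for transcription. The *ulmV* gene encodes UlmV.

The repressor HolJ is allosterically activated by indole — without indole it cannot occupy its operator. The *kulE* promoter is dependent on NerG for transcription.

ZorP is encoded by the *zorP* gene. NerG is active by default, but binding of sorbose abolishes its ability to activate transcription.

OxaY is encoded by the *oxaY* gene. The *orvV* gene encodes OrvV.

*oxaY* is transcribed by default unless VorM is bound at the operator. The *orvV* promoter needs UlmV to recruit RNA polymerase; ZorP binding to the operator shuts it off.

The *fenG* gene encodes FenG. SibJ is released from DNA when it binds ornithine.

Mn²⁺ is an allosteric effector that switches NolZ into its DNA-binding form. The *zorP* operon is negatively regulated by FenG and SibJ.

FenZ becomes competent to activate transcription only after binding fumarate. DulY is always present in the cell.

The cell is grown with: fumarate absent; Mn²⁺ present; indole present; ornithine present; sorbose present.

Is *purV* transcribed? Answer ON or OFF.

Sorbose is present, so NerG is inactive.
Required activator NerG is absent, so *kulE* is not transcribed.
So KulE is not produced.
Mn²⁺ is present, so NolZ is active.
Required activator KulE is absent, so *vorM* is not transcribed.
So VorM is not produced.
With no repressor bound, *oxaY* is transcribed.
So OxaY is produced and active.
Fumarate is absent, so FenZ is inactive.
Required activator FenZ is absent, so *fenG* is not transcribed.
So FenG is not produced.
Ornithine is present, so SibJ is inactive.
With no repressor bound, *zorP* is transcribed.
So ZorP is produced and active.
DulY is produced constitutively and is active.
Indole is present, so HolJ is active.
With repressor HolJ bound, *ulmV* is not transcribed.
So UlmV is not produced.
With repressor ZorP bound, *orvV* is not transcribed.
So OrvV is not produced.
With repressor OxaY bound, *purV* is not transcribed.

OFF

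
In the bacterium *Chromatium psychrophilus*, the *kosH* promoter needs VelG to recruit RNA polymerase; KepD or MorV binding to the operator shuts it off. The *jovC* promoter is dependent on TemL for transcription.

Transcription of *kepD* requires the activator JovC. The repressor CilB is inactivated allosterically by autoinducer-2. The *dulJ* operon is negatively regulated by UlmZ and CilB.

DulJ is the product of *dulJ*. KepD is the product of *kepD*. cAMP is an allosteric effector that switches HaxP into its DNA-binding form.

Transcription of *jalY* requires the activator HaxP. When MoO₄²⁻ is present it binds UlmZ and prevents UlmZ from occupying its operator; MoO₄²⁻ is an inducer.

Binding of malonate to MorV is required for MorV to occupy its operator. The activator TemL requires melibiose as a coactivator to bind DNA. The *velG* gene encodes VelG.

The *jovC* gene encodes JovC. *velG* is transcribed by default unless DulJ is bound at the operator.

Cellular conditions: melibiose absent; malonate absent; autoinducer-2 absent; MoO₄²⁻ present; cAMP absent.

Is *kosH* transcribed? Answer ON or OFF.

ON

Melibiose is absent, so TemL is inactive.
Required activator TemL is absent, so *jovC* is not transcribed.
So JovC is not produced.
Required activator JovC is absent, so *kepD* is not transcribed.
So KepD is not produced.
Malonate is absent, so MorV is inactive.
MoO₄²⁻ is present, so UlmZ is inactive.
Autoinducer-2 is absent, so CilB is active.
With repressor CilB bound, *dulJ* is not transcribed.
So DulJ is not produced.
With no repressor bound, *velG* is transcribed.
So VelG is produced and active.
No repressor is bound and VelG is active, so *kosH* is transcribed.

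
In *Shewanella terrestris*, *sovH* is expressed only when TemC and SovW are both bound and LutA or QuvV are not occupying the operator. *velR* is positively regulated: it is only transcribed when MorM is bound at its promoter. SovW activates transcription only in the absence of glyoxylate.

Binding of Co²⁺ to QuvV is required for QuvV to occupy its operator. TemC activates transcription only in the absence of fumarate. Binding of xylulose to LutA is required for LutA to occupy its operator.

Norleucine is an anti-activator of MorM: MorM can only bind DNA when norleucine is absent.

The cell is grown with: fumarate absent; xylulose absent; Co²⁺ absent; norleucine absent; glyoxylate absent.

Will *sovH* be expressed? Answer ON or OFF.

Xylulose is absent, so LutA is inactive.
Fumarate is absent, so TemC is active.
Co²⁺ is absent, so QuvV is inactive.
Glyoxylate is absent, so SovW is active.
No repressor is bound and TemC and SovW are active, so *sovH* is transcribed.

ON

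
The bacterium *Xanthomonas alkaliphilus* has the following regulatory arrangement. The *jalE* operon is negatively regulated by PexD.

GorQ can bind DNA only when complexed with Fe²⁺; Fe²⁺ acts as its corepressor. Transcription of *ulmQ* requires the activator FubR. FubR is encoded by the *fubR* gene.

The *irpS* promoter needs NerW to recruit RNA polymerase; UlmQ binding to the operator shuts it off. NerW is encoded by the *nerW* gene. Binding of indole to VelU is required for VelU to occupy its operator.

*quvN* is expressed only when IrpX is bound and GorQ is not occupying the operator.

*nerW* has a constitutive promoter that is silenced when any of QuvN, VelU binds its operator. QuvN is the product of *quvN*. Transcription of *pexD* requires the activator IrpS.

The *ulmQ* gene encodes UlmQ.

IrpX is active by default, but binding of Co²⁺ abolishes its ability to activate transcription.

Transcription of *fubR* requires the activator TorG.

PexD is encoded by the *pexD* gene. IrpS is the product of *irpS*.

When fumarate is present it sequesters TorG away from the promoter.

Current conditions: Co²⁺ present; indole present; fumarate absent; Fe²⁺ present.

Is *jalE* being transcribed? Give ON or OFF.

ON

Fe²⁺ is present, so GorQ is active.
Co²⁺ is present, so IrpX is inactive.
With repressor GorQ bound, *quvN* is not transcribed.
So QuvN is not produced.
Indole is present, so VelU is active.
With repressor VelU bound, *nerW* is not transcribed.
So NerW is not produced.
Fumarate is absent, so TorG is active.
No repressor is bound and TorG is active, so *fubR* is transcribed.
So FubR is produced and active.
No repressor is bound and FubR is active, so *ulmQ* is transcribed.
So UlmQ is produced and active.
With repressor UlmQ bound, *irpS* is not transcribed.
So IrpS is not produced.
Required activator IrpS is absent, so *pexD* is not transcribed.
So PexD is not produced.
With no repressor bound, *jalE* is transcribed.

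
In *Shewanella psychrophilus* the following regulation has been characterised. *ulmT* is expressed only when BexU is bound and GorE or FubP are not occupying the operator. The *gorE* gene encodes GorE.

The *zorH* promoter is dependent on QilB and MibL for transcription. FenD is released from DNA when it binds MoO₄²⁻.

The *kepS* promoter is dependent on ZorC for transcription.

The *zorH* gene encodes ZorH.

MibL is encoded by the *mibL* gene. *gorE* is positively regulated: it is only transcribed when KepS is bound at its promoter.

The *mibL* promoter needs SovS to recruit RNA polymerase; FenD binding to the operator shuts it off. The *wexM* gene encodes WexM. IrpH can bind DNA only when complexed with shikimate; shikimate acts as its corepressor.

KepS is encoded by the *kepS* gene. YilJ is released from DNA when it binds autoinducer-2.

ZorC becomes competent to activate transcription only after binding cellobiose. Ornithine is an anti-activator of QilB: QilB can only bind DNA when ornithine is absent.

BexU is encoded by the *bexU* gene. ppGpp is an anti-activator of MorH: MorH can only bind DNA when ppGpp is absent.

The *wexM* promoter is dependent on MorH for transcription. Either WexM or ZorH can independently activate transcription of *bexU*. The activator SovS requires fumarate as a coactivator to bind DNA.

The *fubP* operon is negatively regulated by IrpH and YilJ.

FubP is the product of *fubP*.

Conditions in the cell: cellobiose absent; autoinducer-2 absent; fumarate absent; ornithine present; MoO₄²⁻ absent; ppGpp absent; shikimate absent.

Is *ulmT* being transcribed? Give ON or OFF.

Cellobiose is absent, so ZorC is inactive.
Required activator ZorC is absent, so *kepS* is not transcribed.
So KepS is not produced.
Required activator KepS is absent, so *gorE* is not transcribed.
So GorE is not produced.
ppGpp is absent, so MorH is active.
No repressor is bound and MorH is active, so *wexM* is transcribed.
So WexM is produced and active.
Ornithine is present, so QilB is inactive.
Fumarate is absent, so SovS is inactive.
MoO₄²⁻ is absent, so FenD is active.
With repressor FenD bound, *mibL* is not transcribed.
So MibL is not produced.
Required activator QilB is absent, so *zorH* is not transcribed.
So ZorH is not produced.
Activator WexM is present, so *bexU* is transcribed.
So BexU is produced and active.
Shikimate is absent, so IrpH is inactive.
Autoinducer-2 is absent, so YilJ is active.
With repressor YilJ bound, *fubP* is not transcribed.
So FubP is not produced.
No repressor is bound and BexU is active, so *ulmT* is transcribed.

ON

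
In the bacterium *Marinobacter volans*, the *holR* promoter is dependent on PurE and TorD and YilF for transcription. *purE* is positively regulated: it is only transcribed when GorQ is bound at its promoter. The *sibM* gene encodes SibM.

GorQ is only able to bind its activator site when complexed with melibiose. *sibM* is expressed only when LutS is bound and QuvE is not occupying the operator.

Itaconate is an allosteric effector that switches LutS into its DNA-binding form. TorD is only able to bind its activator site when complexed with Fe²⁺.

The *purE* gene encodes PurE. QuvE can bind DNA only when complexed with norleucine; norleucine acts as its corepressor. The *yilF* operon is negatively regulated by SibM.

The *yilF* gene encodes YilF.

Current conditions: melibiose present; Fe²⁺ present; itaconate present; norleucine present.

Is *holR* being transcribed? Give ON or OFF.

ON

Melibiose is present, so GorQ is active.
No repressor is bound and GorQ is active, so *purE* is transcribed.
So PurE is produced and active.
Fe²⁺ is present, so TorD is active.
Itaconate is present, so LutS is active.
Norleucine is present, so QuvE is active.
With repressor QuvE bound, *sibM* is not transcribed.
So SibM is not produced.
With no repressor bound, *yilF* is transcribed.
So YilF is produced and active.
No repressor is bound and PurE and TorD and YilF are active, so *holR* is transcribed.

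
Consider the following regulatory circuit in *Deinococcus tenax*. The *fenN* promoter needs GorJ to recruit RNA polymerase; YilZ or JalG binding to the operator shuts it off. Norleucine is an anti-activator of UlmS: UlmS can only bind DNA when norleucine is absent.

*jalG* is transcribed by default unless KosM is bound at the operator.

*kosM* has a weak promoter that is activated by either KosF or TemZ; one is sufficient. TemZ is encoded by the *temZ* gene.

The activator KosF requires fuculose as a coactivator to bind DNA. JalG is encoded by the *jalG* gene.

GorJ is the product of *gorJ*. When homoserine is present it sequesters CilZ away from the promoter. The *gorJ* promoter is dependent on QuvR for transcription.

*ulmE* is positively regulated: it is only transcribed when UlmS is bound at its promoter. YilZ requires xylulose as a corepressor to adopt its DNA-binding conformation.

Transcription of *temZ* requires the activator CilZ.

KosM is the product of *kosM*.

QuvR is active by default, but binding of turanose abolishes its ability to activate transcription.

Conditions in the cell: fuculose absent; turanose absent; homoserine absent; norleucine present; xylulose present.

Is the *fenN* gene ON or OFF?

Xylulose is present, so YilZ is active.
Fuculose is absent, so KosF is inactive.
Homoserine is absent, so CilZ is active.
No repressor is bound and CilZ is active, so *temZ* is transcribed.
So TemZ is produced and active.
Activator TemZ is present, so *kosM* is transcribed.
So KosM is produced and active.
With repressor KosM bound, *jalG* is not transcribed.
So JalG is not produced.
Turanose is absent, so QuvR is active.
No repressor is bound and QuvR is active, so *gorJ* is transcribed.
So GorJ is produced and active.
With repressor YilZ bound, *fenN* is not transcribed.

OFF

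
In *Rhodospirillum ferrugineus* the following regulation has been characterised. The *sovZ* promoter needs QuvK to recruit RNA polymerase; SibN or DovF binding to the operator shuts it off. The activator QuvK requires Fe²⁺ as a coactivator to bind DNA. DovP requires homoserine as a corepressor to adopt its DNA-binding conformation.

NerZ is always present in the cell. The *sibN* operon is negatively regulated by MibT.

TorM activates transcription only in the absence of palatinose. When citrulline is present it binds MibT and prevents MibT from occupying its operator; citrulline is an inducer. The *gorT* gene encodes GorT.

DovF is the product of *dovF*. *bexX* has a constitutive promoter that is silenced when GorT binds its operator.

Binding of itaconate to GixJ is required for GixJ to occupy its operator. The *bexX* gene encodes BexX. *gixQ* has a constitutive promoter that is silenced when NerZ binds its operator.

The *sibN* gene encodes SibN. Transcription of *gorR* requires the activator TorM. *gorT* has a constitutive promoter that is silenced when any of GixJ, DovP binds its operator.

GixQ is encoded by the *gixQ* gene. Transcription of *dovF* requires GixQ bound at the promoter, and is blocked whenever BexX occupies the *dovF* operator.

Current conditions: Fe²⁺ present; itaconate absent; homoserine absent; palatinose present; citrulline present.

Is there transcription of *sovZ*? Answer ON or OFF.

Fe²⁺ is present, so QuvK is active.
Citrulline is present, so MibT is inactive.
With no repressor bound, *sibN* is transcribed.
So SibN is produced and active.
NerZ is produced constitutively and is active.
With repressor NerZ bound, *gixQ* is not transcribed.
So GixQ is not produced.
Itaconate is absent, so GixJ is inactive.
Homoserine is absent, so DovP is inactive.
With no repressor bound, *gorT* is transcribed.
So GorT is produced and active.
With repressor GorT bound, *bexX* is not transcribed.
So BexX is not produced.
Required activator GixQ is absent, so *dovF* is not transcribed.
So DovF is not produced.
With repressor SibN bound, *sovZ* is not transcribed.

OFF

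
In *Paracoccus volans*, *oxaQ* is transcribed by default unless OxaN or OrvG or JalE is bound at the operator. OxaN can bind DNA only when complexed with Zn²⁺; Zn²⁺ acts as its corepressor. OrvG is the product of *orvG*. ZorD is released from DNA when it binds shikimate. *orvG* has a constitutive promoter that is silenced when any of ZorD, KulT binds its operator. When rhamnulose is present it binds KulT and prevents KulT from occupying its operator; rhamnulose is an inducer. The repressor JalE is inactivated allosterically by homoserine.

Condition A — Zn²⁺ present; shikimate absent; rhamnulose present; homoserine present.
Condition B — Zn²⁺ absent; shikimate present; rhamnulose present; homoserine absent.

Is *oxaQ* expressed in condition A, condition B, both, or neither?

Condition A:
Zn²⁺ is present, so OxaN is active.
Shikimate is absent, so ZorD is active.
Rhamnulose is present, so KulT is inactive.
With repressor ZorD bound, *orvG* is not transcribed.
So OrvG is not produced.
Homoserine is present, so JalE is inactive.
With repressor OxaN bound, *oxaQ* is not transcribed.
→ *oxaQ* is OFF in A.
Condition B:
Zn²⁺ is absent, so OxaN is inactive.
Shikimate is present, so ZorD is inactive.
Rhamnulose is present, so KulT is inactive.
With no repressor bound, *orvG* is transcribed.
So OrvG is produced and active.
Homoserine is absent, so JalE is active.
With repressor OrvG bound, *oxaQ* is not transcribed.
→ *oxaQ* is OFF in B.

neither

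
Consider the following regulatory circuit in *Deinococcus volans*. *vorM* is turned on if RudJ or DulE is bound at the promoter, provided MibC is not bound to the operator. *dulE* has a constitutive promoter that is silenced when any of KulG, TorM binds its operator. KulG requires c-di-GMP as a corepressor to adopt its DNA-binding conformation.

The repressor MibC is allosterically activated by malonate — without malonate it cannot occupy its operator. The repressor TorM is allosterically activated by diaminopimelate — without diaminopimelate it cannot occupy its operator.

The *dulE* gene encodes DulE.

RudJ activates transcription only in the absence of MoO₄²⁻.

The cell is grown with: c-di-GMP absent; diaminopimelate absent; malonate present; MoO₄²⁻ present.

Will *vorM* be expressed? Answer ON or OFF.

OFF

MoO₄²⁻ is present, so RudJ is inactive.
Malonate is present, so MibC is active.
c-di-GMP is absent, so KulG is inactive.
Diaminopimelate is absent, so TorM is inactive.
With no repressor bound, *dulE* is transcribed.
So DulE is produced and active.
With repressor MibC bound, *vorM* is not transcribed.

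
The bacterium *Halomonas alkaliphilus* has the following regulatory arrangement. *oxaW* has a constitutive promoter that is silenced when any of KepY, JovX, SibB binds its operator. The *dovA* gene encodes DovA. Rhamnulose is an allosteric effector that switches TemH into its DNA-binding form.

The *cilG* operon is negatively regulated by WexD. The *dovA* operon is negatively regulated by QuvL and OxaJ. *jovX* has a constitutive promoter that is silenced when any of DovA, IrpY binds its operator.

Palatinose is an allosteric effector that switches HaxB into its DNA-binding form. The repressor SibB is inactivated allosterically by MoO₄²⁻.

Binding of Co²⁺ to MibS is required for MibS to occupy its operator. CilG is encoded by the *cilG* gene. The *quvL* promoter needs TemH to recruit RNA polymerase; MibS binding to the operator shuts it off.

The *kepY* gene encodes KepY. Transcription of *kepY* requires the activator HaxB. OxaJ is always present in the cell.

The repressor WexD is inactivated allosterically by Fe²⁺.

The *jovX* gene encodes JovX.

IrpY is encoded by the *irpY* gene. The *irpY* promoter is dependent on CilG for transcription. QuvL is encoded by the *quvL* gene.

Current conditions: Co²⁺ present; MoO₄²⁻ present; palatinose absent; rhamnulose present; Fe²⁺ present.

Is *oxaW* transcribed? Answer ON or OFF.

Palatinose is absent, so HaxB is inactive.
Required activator HaxB is absent, so *kepY* is not transcribed.
So KepY is not produced.
Co²⁺ is present, so MibS is active.
Rhamnulose is present, so TemH is active.
With repressor MibS bound, *quvL* is not transcribed.
So QuvL is not produced.
OxaJ is produced constitutively and is active.
With repressor OxaJ bound, *dovA* is not transcribed.
So DovA is not produced.
Fe²⁺ is present, so WexD is inactive.
With no repressor bound, *cilG* is transcribed.
So CilG is produced and active.
No repressor is bound and CilG is active, so *irpY* is transcribed.
So IrpY is produced and active.
With repressor IrpY bound, *jovX* is not transcribed.
So JovX is not produced.
MoO₄²⁻ is present, so SibB is inactive.
With no repressor bound, *oxaW* is transcribed.

ON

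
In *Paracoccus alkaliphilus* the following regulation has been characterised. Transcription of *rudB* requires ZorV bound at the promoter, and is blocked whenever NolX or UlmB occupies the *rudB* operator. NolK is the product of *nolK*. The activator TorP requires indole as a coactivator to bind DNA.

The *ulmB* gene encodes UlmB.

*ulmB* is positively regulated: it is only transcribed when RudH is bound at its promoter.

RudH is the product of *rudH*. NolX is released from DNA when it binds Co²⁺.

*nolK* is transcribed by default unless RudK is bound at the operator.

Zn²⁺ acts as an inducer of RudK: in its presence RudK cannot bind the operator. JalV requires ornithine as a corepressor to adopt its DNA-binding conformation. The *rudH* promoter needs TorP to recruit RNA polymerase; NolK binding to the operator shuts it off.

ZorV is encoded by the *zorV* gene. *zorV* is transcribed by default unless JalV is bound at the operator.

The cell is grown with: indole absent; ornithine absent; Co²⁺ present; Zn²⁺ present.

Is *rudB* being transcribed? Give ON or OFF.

Co²⁺ is present, so NolX is inactive.
Indole is absent, so TorP is inactive.
Zn²⁺ is present, so RudK is inactive.
With no repressor bound, *nolK* is transcribed.
So NolK is produced and active.
With repressor NolK bound, *rudH* is not transcribed.
So RudH is not produced.
Required activator RudH is absent, so *ulmB* is not transcribed.
So UlmB is not produced.
Ornithine is absent, so JalV is inactive.
With no repressor bound, *zorV* is transcribed.
So ZorV is produced and active.
No repressor is bound and ZorV is active, so *rudB* is transcribed.

ON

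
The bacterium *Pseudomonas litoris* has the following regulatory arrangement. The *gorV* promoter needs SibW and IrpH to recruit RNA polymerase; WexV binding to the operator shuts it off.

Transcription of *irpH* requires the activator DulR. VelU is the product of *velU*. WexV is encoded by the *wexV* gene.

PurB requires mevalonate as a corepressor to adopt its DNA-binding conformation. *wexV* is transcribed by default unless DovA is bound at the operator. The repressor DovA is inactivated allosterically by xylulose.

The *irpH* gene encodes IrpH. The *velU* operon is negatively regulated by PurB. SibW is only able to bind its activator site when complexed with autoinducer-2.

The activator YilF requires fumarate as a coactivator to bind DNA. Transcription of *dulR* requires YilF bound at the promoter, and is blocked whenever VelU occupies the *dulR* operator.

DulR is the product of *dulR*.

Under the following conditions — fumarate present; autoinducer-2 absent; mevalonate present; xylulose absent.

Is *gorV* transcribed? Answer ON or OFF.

Autoinducer-2 is absent, so SibW is inactive.
Mevalonate is present, so PurB is active.
With repressor PurB bound, *velU* is not transcribed.
So VelU is not produced.
Fumarate is present, so YilF is active.
No repressor is bound and YilF is active, so *dulR* is transcribed.
So DulR is produced and active.
No repressor is bound and DulR is active, so *irpH* is transcribed.
So IrpH is produced and active.
Xylulose is absent, so DovA is active.
With repressor DovA bound, *wexV* is not transcribed.
So WexV is not produced.
Required activator SibW is absent, so *gorV* is not transcribed.

OFF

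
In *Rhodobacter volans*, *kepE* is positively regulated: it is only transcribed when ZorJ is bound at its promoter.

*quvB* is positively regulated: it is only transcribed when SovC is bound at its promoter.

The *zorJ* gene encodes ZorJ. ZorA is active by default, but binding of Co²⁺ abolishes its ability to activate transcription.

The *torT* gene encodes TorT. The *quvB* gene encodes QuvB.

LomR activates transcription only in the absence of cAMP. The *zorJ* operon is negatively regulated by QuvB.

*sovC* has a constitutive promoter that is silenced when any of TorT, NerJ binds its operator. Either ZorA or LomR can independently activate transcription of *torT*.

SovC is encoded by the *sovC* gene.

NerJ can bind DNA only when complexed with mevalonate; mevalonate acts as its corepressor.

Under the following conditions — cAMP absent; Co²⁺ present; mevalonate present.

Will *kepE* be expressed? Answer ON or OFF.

Co²⁺ is present, so ZorA is inactive.
cAMP is absent, so LomR is active.
Activator LomR is present, so *torT* is transcribed.
So TorT is produced and active.
Mevalonate is present, so NerJ is active.
With repressor TorT bound, *sovC* is not transcribed.
So SovC is not produced.
Required activator SovC is absent, so *quvB* is not transcribed.
So QuvB is not produced.
With no repressor bound, *zorJ* is transcribed.
So ZorJ is produced and active.
No repressor is bound and ZorJ is active, so *kepE* is transcribed.

ON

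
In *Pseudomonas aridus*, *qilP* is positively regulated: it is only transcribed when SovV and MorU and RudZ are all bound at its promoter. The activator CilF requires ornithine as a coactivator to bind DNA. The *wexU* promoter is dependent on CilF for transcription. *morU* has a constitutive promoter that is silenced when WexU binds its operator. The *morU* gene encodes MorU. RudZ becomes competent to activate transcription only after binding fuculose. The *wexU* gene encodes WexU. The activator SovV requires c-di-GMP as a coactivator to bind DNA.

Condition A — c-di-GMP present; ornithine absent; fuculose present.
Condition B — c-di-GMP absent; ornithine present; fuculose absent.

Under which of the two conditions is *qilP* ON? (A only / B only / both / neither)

A only

Condition A:
c-di-GMP is present, so SovV is active.
Ornithine is absent, so CilF is inactive.
Required activator CilF is absent, so *wexU* is not transcribed.
So WexU is not produced.
With no repressor bound, *morU* is transcribed.
So MorU is produced and active.
Fuculose is present, so RudZ is active.
No repressor is bound and SovV and MorU and RudZ are active, so *qilP* is transcribed.
→ *qilP* is ON in A.
Condition B:
c-di-GMP is absent, so SovV is inactive.
Ornithine is present, so CilF is active.
No repressor is bound and CilF is active, so *wexU* is transcribed.
So WexU is produced and active.
With repressor WexU bound, *morU* is not transcribed.
So MorU is not produced.
Fuculose is absent, so RudZ is inactive.
Required activator SovV is absent, so *qilP* is not transcribed.
→ *qilP* is OFF in B.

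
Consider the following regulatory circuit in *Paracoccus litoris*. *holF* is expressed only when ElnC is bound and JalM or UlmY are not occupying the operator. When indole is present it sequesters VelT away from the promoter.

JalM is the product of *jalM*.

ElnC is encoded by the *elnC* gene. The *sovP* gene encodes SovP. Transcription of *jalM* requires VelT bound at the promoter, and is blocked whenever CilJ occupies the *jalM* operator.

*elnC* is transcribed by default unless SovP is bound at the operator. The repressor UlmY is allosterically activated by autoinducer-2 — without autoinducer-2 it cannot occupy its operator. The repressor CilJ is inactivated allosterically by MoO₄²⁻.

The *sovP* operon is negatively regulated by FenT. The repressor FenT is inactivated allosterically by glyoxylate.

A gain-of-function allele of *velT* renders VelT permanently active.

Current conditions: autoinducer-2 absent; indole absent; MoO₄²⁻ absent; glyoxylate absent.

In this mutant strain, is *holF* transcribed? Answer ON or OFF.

VelT is constitutively active in this strain.
MoO₄²⁻ is absent, so CilJ is active.
With repressor CilJ bound, *jalM* is not transcribed.
So JalM is not produced.
Glyoxylate is absent, so FenT is active.
With repressor FenT bound, *sovP* is not transcribed.
So SovP is not produced.
With no repressor bound, *elnC* is transcribed.
So ElnC is produced and active.
Autoinducer-2 is absent, so UlmY is inactive.
No repressor is bound and ElnC is active, so *holF* is transcribed.

ON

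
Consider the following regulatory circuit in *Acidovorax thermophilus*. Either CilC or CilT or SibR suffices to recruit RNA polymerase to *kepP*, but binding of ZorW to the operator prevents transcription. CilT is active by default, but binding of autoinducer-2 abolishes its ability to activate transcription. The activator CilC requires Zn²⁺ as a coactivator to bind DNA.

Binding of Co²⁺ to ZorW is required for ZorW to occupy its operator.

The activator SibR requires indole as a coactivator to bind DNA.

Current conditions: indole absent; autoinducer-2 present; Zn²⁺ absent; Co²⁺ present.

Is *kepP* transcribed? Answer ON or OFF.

Zn²⁺ is absent, so CilC is inactive.
Autoinducer-2 is present, so CilT is inactive.
Indole is absent, so SibR is inactive.
Co²⁺ is present, so ZorW is active.
With repressor ZorW bound, *kepP* is not transcribed.

OFF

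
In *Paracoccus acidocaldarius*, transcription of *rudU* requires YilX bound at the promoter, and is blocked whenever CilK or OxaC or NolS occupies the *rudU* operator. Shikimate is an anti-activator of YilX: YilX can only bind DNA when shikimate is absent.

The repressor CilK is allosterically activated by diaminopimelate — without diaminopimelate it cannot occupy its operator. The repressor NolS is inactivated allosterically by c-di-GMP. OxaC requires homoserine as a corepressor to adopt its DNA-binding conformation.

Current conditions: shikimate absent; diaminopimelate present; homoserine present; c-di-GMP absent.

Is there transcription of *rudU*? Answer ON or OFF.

Diaminopimelate is present, so CilK is active.
Homoserine is present, so OxaC is active.
c-di-GMP is absent, so NolS is active.
Shikimate is absent, so YilX is active.
With repressor CilK bound, *rudU* is not transcribed.

OFF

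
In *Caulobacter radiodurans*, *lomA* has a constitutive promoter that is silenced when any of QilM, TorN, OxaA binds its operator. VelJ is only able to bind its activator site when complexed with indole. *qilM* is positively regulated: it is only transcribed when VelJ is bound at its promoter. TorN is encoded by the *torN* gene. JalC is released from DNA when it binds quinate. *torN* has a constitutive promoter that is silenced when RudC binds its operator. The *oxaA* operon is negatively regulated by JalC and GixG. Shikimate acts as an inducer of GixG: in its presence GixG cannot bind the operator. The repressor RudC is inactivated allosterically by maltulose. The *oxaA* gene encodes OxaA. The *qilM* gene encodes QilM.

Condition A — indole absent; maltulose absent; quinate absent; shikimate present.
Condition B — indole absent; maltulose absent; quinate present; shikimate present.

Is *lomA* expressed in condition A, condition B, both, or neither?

A only

Condition A:
Indole is absent, so VelJ is inactive.
Required activator VelJ is absent, so *qilM* is not transcribed.
So QilM is not produced.
Maltulose is absent, so RudC is active.
With repressor RudC bound, *torN* is not transcribed.
So TorN is not produced.
Quinate is absent, so JalC is active.
Shikimate is present, so GixG is inactive.
With repressor JalC bound, *oxaA* is not transcribed.
So OxaA is not produced.
With no repressor bound, *lomA* is transcribed.
→ *lomA* is ON in A.
Condition B:
Indole is absent, so VelJ is inactive.
Required activator VelJ is absent, so *qilM* is not transcribed.
So QilM is not produced.
Maltulose is absent, so RudC is active.
With repressor RudC bound, *torN* is not transcribed.
So TorN is not produced.
Quinate is present, so JalC is inactive.
Shikimate is present, so GixG is inactive.
With no repressor bound, *oxaA* is transcribed.
So OxaA is produced and active.
With repressor OxaA bound, *lomA* is not transcribed.
→ *lomA* is OFF in B.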